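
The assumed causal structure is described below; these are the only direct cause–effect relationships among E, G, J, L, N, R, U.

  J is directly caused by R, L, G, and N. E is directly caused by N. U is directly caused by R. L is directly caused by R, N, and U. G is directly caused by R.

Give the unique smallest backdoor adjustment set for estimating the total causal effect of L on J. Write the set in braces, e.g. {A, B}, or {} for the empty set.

{N, R}

Variables eligible for adjustment (non-descendants of L, excluding L and J): {E, G, N, R, U}.
Backdoor paths from L to J:
  P1: L <- N -> J
  P2: L <- R -> G -> J
  P3: L <- R -> J
  P4: L <- U <- R -> G -> J
  P5: L <- U <- R -> J
The empty set is not sufficient: P1 (L <- N -> J) has no collider blocking it and no conditioned non-collider, so it is open.
Try {N, R}:
  P1: blocked at fork node N ∈ conditioning set.
  P2: blocked at fork node R ∈ conditioning set.
  P3: blocked at fork node R ∈ conditioning set.
  P4: blocked at fork node R ∈ conditioning set.
  P5: blocked at fork node R ∈ conditioning set.
{N, R} contains no descendant of L and blocks every backdoor path.
Every element of {N, R} is needed (dropping N leaves P1 open; dropping R leaves P2 open), so no proper subset is valid.
Among all size-2 subsets of the eligible variables, only {N, R} blocks every backdoor path, so it is the unique smallest valid adjustment set.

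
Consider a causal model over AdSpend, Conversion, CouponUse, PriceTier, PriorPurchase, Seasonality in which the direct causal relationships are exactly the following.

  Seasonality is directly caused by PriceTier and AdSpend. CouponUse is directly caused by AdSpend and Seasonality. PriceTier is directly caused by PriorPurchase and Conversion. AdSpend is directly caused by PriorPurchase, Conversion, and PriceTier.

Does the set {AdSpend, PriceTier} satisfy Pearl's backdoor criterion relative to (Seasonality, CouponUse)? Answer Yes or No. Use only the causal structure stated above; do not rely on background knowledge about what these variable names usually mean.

Backdoor paths from Seasonality to CouponUse (paths whose first edge points into Seasonality):
  P1: Seasonality <- PriceTier <- Conversion -> AdSpend -> CouponUse
  P2: Seasonality <- PriceTier <- PriorPurchase -> AdSpend -> CouponUse
  P3: Seasonality <- PriceTier -> AdSpend -> CouponUse
  P4: Seasonality <- AdSpend -> CouponUse
Condition 1 (no descendant of Seasonality in the set): holds — descendants of Seasonality are {CouponUse}; none are in {AdSpend, PriceTier}.
Condition 2 (every backdoor path blocked by {AdSpend, PriceTier}):
  P1: blocked at chain node PriceTier ∈ conditioning set.
  P2: blocked at chain node PriceTier ∈ conditioning set.
  P3: blocked at fork node PriceTier ∈ conditioning set.
  P4: blocked at fork node AdSpend ∈ conditioning set.
{AdSpend, PriceTier} satisfies the backdoor criterion.

Yes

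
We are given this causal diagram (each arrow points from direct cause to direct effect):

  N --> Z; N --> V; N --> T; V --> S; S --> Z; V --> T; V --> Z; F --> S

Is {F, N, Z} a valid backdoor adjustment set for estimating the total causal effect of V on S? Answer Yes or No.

Backdoor paths from V to S (paths whose first edge points into V):
  P1: V <- N -> Z <- S
Condition 1 (no descendant of V in the set): FAILS — Z is a descendant of V.
Condition 2 (every backdoor path blocked by {F, N, Z}):
  P1: blocked at fork node N ∈ conditioning set.
{F, N, Z} does not satisfy the backdoor criterion.

No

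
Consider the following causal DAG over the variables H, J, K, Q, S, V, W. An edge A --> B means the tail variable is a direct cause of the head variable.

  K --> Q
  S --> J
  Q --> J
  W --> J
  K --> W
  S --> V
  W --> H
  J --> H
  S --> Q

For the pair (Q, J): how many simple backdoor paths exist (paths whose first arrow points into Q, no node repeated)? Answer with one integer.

A backdoor path from Q to J is any simple undirected path whose first edge points into Q (i.e. leaves Q via a parent).
Parents of Q: {K, S}.
Enumerating:
  P1: Q <- K -> W -> J
  P2: Q <- K -> W -> H <- J
  P3: Q <- S -> J
That exhausts the simple backdoor paths. Count: 3.

3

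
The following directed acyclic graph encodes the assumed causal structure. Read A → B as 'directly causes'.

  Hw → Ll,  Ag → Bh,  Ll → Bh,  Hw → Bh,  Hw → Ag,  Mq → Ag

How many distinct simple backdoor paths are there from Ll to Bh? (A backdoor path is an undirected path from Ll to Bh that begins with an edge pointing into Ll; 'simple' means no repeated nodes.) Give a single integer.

A backdoor path from Ll to Bh is any simple undirected path whose first edge points into Ll (i.e. leaves Ll via a parent).
Parents of Ll: {Hw}.
Enumerating:
  P1: Ll <- Hw -> Ag -> Bh
  P2: Ll <- Hw -> Bh
That exhausts the simple backdoor paths. Count: 2.

2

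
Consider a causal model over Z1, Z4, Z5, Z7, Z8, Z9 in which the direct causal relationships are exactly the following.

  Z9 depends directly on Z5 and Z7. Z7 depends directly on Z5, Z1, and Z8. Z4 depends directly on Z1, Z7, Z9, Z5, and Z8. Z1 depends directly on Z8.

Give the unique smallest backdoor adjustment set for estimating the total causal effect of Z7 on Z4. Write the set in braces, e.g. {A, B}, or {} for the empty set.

{Z1, Z5, Z8}

Variables eligible for adjustment (non-descendants of Z7, excluding Z7 and Z4): {Z1, Z5, Z8}.
Backdoor paths from Z7 to Z4:
  P1: Z7 <- Z5 -> Z9 -> Z4
  P2: Z7 <- Z5 -> Z4
  P3: Z7 <- Z8 -> Z1 -> Z4
  P4: Z7 <- Z8 -> Z4
  P5: Z7 <- Z1 <- Z8 -> Z4
  P6: Z7 <- Z1 -> Z4
The empty set is not sufficient: P1 (Z7 <- Z5 -> Z9 -> Z4) has no collider blocking it and no conditioned non-collider, so it is open.
Try {Z1, Z5, Z8}:
  P1: blocked at fork node Z5 ∈ conditioning set.
  P2: blocked at fork node Z5 ∈ conditioning set.
  P3: blocked at fork node Z8 ∈ conditioning set.
  P4: blocked at fork node Z8 ∈ conditioning set.
  P5: blocked at chain node Z1 ∈ conditioning set.
  P6: blocked at fork node Z1 ∈ conditioning set.
{Z1, Z5, Z8} contains no descendant of Z7 and blocks every backdoor path.
Every element of {Z1, Z5, Z8} is needed (dropping Z1 leaves P6 open; dropping Z5 leaves P1 open; dropping Z8 leaves P4 open), so no proper subset is valid.
Among all size-3 subsets of the eligible variables, only {Z1, Z5, Z8} blocks every backdoor path, so it is the unique smallest valid adjustment set.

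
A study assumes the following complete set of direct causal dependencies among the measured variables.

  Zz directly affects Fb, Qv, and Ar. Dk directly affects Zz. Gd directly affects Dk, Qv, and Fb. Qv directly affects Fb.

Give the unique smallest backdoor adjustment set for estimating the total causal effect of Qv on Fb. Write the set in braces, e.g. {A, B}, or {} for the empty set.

{Gd, Zz}

Variables eligible for adjustment (non-descendants of Qv, excluding Qv and Fb): {Ar, Dk, Gd, Zz}.
Backdoor paths from Qv to Fb:
  P1: Qv <- Gd -> Dk -> Zz -> Fb
  P2: Qv <- Gd -> Fb
  P3: Qv <- Zz <- Dk <- Gd -> Fb
  P4: Qv <- Zz -> Fb
The empty set is not sufficient: P1 (Qv <- Gd -> Dk -> Zz -> Fb) has no collider blocking it and no conditioned non-collider, so it is open.
Try {Gd, Zz}:
  P1: blocked at fork node Gd ∈ conditioning set.
  P2: blocked at fork node Gd ∈ conditioning set.
  P3: blocked at chain node Zz ∈ conditioning set.
  P4: blocked at fork node Zz ∈ conditioning set.
{Gd, Zz} contains no descendant of Qv and blocks every backdoor path.
Every element of {Gd, Zz} is needed (dropping Gd leaves P2 open; dropping Zz leaves P4 open), so no proper subset is valid.
Among all size-2 subsets of the eligible variables, only {Gd, Zz} blocks every backdoor path, so it is the unique smallest valid adjustment set.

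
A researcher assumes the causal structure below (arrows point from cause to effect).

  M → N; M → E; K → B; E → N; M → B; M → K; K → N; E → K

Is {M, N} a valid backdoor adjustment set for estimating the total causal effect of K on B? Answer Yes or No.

No

Backdoor paths from K to B (paths whose first edge points into K):
  P1: K <- M -> B
  P2: K <- E <- M -> B
  P3: K <- E -> N <- M -> B
Condition 1 (no descendant of K in the set): FAILS — N is a descendant of K.
Condition 2 (every backdoor path blocked by {M, N}):
  P1: blocked at fork node M ∈ conditioning set.
  P2: blocked at fork node M ∈ conditioning set.
  P3: blocked at fork node M ∈ conditioning set.
{M, N} does not satisfy the backdoor criterion.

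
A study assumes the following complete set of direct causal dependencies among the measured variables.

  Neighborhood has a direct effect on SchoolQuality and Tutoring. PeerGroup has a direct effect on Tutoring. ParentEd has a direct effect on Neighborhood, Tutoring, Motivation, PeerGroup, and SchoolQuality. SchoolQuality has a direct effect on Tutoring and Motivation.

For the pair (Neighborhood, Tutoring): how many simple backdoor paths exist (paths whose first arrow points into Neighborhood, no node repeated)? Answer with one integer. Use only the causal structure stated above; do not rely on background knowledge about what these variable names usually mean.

4

A backdoor path from Neighborhood to Tutoring is any simple undirected path whose first edge points into Neighborhood (i.e. leaves Neighborhood via a parent).
Parents of Neighborhood: {ParentEd}.
Enumerating:
  P1: Neighborhood <- ParentEd -> PeerGroup -> Tutoring
  P2: Neighborhood <- ParentEd -> SchoolQuality -> Tutoring
  P3: Neighborhood <- ParentEd -> Motivation <- SchoolQuality -> Tutoring
  P4: Neighborhood <- ParentEd -> Tutoring
That exhausts the simple backdoor paths. Count: 4.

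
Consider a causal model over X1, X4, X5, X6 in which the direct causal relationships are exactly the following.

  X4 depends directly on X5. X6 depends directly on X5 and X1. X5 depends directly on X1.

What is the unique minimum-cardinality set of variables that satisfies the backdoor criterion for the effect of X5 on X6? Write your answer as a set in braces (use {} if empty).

Variables eligible for adjustment (non-descendants of X5, excluding X5 and X6): {X1}.
Backdoor paths from X5 to X6:
  P1: X5 <- X1 -> X6
The empty set is not sufficient: P1 (X5 <- X1 -> X6) has no collider blocking it and no conditioned non-collider, so it is open.
Try {X1}:
  P1: blocked at fork node X1 ∈ conditioning set.
{X1} contains no descendant of X5 and blocks every backdoor path.
{X1} is the unique smallest valid adjustment set.

{X1}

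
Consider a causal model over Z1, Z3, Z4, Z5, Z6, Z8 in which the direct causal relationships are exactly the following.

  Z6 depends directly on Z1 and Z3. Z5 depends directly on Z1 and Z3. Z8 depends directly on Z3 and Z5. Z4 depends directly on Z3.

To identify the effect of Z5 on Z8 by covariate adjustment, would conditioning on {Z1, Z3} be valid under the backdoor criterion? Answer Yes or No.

Yes

Backdoor paths from Z5 to Z8 (paths whose first edge points into Z5):
  P1: Z5 <- Z1 -> Z6 <- Z3 -> Z8
  P2: Z5 <- Z3 -> Z8
Condition 1 (no descendant of Z5 in the set): holds — descendants of Z5 are {Z8}; none are in {Z1, Z3}.
Condition 2 (every backdoor path blocked by {Z1, Z3}):
  P1: blocked at fork node Z1 ∈ conditioning set.
  P2: blocked at fork node Z3 ∈ conditioning set.
{Z1, Z3} satisfies the backdoor criterion.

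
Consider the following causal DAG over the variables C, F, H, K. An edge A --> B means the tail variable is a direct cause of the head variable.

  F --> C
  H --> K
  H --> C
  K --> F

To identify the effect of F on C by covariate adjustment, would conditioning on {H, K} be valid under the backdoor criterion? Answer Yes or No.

Backdoor paths from F to C (paths whose first edge points into F):
  P1: F <- K <- H -> C
Condition 1 (no descendant of F in the set): holds — descendants of F are {C}; none are in {H, K}.
Condition 2 (every backdoor path blocked by {H, K}):
  P1: blocked at chain node K ∈ conditioning set.
{H, K} satisfies the backdoor criterion.

Yes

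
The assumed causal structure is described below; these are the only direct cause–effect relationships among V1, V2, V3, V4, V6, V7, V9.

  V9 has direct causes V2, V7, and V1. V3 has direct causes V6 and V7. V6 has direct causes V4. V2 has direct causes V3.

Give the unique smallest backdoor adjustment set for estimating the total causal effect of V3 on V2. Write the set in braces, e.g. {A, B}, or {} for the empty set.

Variables eligible for adjustment (non-descendants of V3, excluding V3 and V2): {V1, V4, V6, V7}.
Backdoor paths from V3 to V2:
  P1: V3 <- V7 -> V9 <- V2
Each backdoor path contains an unconditioned collider, so every path is already blocked with the empty conditioning set:
  P1: blocked at collider V9 (neither it nor any descendant is in the conditioning set).
The empty set is therefore the unique smallest valid set.

{}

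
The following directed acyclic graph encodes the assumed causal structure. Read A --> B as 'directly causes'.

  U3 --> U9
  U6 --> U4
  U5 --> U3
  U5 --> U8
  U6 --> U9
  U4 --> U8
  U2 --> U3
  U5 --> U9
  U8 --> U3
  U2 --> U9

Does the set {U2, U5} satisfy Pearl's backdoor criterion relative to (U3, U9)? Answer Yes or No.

No

Backdoor paths from U3 to U9 (paths whose first edge points into U3):
  P1: U3 <- U5 -> U8 <- U4 <- U6 -> U9
  P2: U3 <- U5 -> U9
  P3: U3 <- U8 <- U5 -> U9
  P4: U3 <- U8 <- U4 <- U6 -> U9
  P5: U3 <- U2 -> U9
Condition 1 (no descendant of U3 in the set): holds — descendants of U3 are {U9}; none are in {U2, U5}.
Condition 2 (every backdoor path blocked by {U2, U5}):
  P1: blocked at fork node U5 ∈ conditioning set.
  P2: blocked at fork node U5 ∈ conditioning set.
  P3: blocked at fork node U5 ∈ conditioning set.
  P4: open — no interior node is in the conditioning set.
  P5: blocked at fork node U2 ∈ conditioning set.
{U2, U5} does not satisfy the backdoor criterion.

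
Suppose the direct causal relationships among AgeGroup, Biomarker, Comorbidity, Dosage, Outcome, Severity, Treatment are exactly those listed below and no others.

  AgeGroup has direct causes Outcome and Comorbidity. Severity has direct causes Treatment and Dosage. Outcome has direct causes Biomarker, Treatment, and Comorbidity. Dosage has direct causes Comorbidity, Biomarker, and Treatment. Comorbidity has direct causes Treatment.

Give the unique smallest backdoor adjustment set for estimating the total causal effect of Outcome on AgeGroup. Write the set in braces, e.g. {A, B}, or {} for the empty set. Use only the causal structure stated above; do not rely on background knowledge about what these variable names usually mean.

{Comorbidity}

Variables eligible for adjustment (non-descendants of Outcome, excluding Outcome and AgeGroup): {Biomarker, Comorbidity, Dosage, Severity, Treatment}.
Backdoor paths from Outcome to AgeGroup:
  P1: Outcome <- Biomarker -> Dosage <- Treatment -> Comorbidity -> AgeGroup
  P2: Outcome <- Biomarker -> Dosage <- Comorbidity -> AgeGroup
  P3: Outcome <- Biomarker -> Dosage -> Severity <- Treatment -> Comorbidity -> AgeGroup
  P4: Outcome <- Treatment -> Comorbidity -> AgeGroup
  P5: Outcome <- Treatment -> Dosage <- Comorbidity -> AgeGroup
  P6: Outcome <- Treatment -> Severity <- Dosage <- Comorbidity -> AgeGroup
  P7: Outcome <- Comorbidity -> AgeGroup
The empty set is not sufficient: P4 (Outcome <- Treatment -> Comorbidity -> AgeGroup) has no collider blocking it and no conditioned non-collider, so it is open.
Try {Comorbidity}:
  P1: blocked at collider Dosage (neither it nor any descendant is in the conditioning set).
  P2: blocked at collider Dosage (neither it nor any descendant is in the conditioning set).
  P3: blocked at collider Severity (neither it nor any descendant is in the conditioning set).
  P4: blocked at chain node Comorbidity ∈ conditioning set.
  P5: blocked at collider Dosage (neither it nor any descendant is in the conditioning set).
  P6: blocked at collider Severity (neither it nor any descendant is in the conditioning set).
  P7: blocked at fork node Comorbidity ∈ conditioning set.
{Comorbidity} contains no descendant of Outcome and blocks every backdoor path.
No other singleton works — e.g. {Biomarker} leaves P4 open — so {Comorbidity} is the unique smallest valid adjustment set.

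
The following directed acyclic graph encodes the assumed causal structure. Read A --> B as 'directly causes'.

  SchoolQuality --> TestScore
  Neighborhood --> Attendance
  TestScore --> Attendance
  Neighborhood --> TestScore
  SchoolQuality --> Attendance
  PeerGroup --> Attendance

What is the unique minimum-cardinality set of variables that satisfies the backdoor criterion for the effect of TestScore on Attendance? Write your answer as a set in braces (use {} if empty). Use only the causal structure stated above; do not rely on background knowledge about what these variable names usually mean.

Variables eligible for adjustment (non-descendants of TestScore, excluding TestScore and Attendance): {Neighborhood, PeerGroup, SchoolQuality}.
Backdoor paths from TestScore to Attendance:
  P1: TestScore <- Neighborhood -> Attendance
  P2: TestScore <- SchoolQuality -> Attendance
The empty set is not sufficient: P1 (TestScore <- Neighborhood -> Attendance) has no collider blocking it and no conditioned non-collider, so it is open.
Try {Neighborhood, SchoolQuality}:
  P1: blocked at fork node Neighborhood ∈ conditioning set.
  P2: blocked at fork node SchoolQuality ∈ conditioning set.
{Neighborhood, SchoolQuality} contains no descendant of TestScore and blocks every backdoor path.
Every element of {Neighborhood, SchoolQuality} is needed (dropping Neighborhood leaves P1 open; dropping SchoolQuality leaves P2 open), so no proper subset is valid.
Among all size-2 subsets of the eligible variables, only {Neighborhood, SchoolQuality} blocks every backdoor path, so it is the unique smallest valid adjustment set.

{Neighborhood, SchoolQuality}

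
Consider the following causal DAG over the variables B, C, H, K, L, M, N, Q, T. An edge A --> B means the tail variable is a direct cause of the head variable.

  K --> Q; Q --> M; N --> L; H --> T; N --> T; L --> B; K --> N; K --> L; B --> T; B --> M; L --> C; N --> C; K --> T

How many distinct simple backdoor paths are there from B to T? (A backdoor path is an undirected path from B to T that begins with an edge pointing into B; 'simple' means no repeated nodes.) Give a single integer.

6

A backdoor path from B to T is any simple undirected path whose first edge points into B (i.e. leaves B via a parent).
Parents of B: {L}.
Enumerating:
  P1: B <- L <- K -> N -> T
  P2: B <- L <- K -> T
  P3: B <- L <- N <- K -> T
  P4: B <- L <- N -> T
  P5: B <- L -> C <- N <- K -> T
  P6: B <- L -> C <- N -> T
That exhausts the simple backdoor paths. Count: 6.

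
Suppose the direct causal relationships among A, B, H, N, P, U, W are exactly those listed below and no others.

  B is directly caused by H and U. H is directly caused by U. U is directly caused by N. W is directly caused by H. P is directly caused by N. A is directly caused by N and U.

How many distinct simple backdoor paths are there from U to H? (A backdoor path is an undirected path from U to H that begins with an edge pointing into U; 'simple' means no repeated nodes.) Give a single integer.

0

A backdoor path from U to H is any simple undirected path whose first edge points into U (i.e. leaves U via a parent).
Parents of U: {N}.
No simple path from any parent of U reaches H without revisiting U, so there are no backdoor paths.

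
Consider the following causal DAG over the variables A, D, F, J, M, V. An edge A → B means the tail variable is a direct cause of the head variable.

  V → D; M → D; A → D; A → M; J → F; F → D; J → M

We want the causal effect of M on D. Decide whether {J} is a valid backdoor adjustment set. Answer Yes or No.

Backdoor paths from M to D (paths whose first edge points into M):
  P1: M <- J -> F -> D
  P2: M <- A -> D
Condition 1 (no descendant of M in the set): holds — descendants of M are {D}; none are in {J}.
Condition 2 (every backdoor path blocked by {J}):
  P1: blocked at fork node J ∈ conditioning set.
  P2: open — no interior node is in the conditioning set.
{J} does not satisfy the backdoor criterion.

No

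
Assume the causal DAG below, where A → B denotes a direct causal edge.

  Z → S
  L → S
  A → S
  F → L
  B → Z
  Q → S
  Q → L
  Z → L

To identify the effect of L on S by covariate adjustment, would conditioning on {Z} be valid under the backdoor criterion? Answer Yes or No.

No

Backdoor paths from L to S (paths whose first edge points into L):
  P1: L <- Q -> S
  P2: L <- Z -> S
Condition 1 (no descendant of L in the set): holds — descendants of L are {S}; none are in {Z}.
Condition 2 (every backdoor path blocked by {Z}):
  P1: open — no interior node is in the conditioning set.
  P2: blocked at fork node Z ∈ conditioning set.
{Z} does not satisfy the backdoor criterion.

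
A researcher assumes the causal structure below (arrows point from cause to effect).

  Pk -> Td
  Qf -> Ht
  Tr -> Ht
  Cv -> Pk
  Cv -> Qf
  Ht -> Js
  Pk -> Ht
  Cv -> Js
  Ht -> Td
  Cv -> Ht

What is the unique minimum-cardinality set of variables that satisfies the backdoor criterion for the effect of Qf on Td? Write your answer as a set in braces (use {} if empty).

{Cv}

Variables eligible for adjustment (non-descendants of Qf, excluding Qf and Td): {Cv, Pk, Tr}.
Backdoor paths from Qf to Td:
  P1: Qf <- Cv -> Pk -> Ht -> Td
  P2: Qf <- Cv -> Pk -> Td
  P3: Qf <- Cv -> Ht <- Pk -> Td
  P4: Qf <- Cv -> Ht -> Td
  P5: Qf <- Cv -> Js <- Ht <- Pk -> Td
  P6: Qf <- Cv -> Js <- Ht -> Td
The empty set is not sufficient: P1 (Qf <- Cv -> Pk -> Ht -> Td) has no collider blocking it and no conditioned non-collider, so it is open.
Try {Cv}:
  P1: blocked at fork node Cv ∈ conditioning set.
  P2: blocked at fork node Cv ∈ conditioning set.
  P3: blocked at fork node Cv ∈ conditioning set.
  P4: blocked at fork node Cv ∈ conditioning set.
  P5: blocked at fork node Cv ∈ conditioning set.
  P6: blocked at fork node Cv ∈ conditioning set.
{Cv} contains no descendant of Qf and blocks every backdoor path.
No other singleton works — e.g. {Pk} leaves P4 open — so {Cv} is the unique smallest valid adjustment set.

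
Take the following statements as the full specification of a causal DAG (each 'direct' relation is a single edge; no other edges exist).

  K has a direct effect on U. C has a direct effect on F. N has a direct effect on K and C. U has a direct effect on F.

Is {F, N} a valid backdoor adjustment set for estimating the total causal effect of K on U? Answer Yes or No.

No

Backdoor paths from K to U (paths whose first edge points into K):
  P1: K <- N -> C -> F <- U
Condition 1 (no descendant of K in the set): FAILS — F is a descendant of K.
Condition 2 (every backdoor path blocked by {F, N}):
  P1: blocked at fork node N ∈ conditioning set.
{F, N} does not satisfy the backdoor criterion.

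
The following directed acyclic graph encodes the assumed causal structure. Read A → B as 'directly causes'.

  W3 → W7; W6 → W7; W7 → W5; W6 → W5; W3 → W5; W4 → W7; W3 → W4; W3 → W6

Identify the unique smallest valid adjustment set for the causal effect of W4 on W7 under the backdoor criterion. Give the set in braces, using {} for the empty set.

{W3}

Variables eligible for adjustment (non-descendants of W4, excluding W4 and W7): {W3, W6}.
Backdoor paths from W4 to W7:
  P1: W4 <- W3 -> W6 -> W7
  P2: W4 <- W3 -> W6 -> W5 <- W7
  P3: W4 <- W3 -> W7
  P4: W4 <- W3 -> W5 <- W6 -> W7
  P5: W4 <- W3 -> W5 <- W7
The empty set is not sufficient: P1 (W4 <- W3 -> W6 -> W7) has no collider blocking it and no conditioned non-collider, so it is open.
Try {W3}:
  P1: blocked at fork node W3 ∈ conditioning set.
  P2: blocked at fork node W3 ∈ conditioning set.
  P3: blocked at fork node W3 ∈ conditioning set.
  P4: blocked at fork node W3 ∈ conditioning set.
  P5: blocked at fork node W3 ∈ conditioning set.
{W3} contains no descendant of W4 and blocks every backdoor path.
No other singleton works — e.g. {W6} leaves P3 open — so {W3} is the unique smallest valid adjustment set.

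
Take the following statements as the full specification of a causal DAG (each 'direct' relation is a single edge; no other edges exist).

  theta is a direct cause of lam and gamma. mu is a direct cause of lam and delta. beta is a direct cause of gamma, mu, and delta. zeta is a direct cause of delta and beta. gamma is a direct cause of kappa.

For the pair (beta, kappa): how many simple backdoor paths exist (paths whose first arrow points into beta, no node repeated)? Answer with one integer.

A backdoor path from beta to kappa is any simple undirected path whose first edge points into beta (i.e. leaves beta via a parent).
Parents of beta: {zeta}.
Enumerating:
  P1: beta <- zeta -> delta <- mu -> lam <- theta -> gamma -> kappa
That exhausts the simple backdoor paths. Count: 1.

1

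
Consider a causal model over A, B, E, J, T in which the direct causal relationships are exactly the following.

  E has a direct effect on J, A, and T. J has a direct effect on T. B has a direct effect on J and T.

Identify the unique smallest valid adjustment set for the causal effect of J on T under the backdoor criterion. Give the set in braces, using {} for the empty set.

{B, E}

Variables eligible for adjustment (non-descendants of J, excluding J and T): {A, B, E}.
Backdoor paths from J to T:
  P1: J <- E -> T
  P2: J <- B -> T
The empty set is not sufficient: P1 (J <- E -> T) has no collider blocking it and no conditioned non-collider, so it is open.
Try {B, E}:
  P1: blocked at fork node E ∈ conditioning set.
  P2: blocked at fork node B ∈ conditioning set.
{B, E} contains no descendant of J and blocks every backdoor path.
Every element of {B, E} is needed (dropping B leaves P2 open; dropping E leaves P1 open), so no proper subset is valid.
Among all size-2 subsets of the eligible variables, only {B, E} blocks every backdoor path, so it is the unique smallest valid adjustment set.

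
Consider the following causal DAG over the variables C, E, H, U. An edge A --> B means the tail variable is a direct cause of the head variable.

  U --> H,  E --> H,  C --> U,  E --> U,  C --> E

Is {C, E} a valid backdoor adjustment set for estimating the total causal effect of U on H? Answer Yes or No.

Backdoor paths from U to H (paths whose first edge points into U):
  P1: U <- C -> E -> H
  P2: U <- E -> H
Condition 1 (no descendant of U in the set): holds — descendants of U are {H}; none are in {C, E}.
Condition 2 (every backdoor path blocked by {C, E}):
  P1: blocked at fork node C ∈ conditioning set.
  P2: blocked at fork node E ∈ conditioning set.
{C, E} satisfies the backdoor criterion.

Yes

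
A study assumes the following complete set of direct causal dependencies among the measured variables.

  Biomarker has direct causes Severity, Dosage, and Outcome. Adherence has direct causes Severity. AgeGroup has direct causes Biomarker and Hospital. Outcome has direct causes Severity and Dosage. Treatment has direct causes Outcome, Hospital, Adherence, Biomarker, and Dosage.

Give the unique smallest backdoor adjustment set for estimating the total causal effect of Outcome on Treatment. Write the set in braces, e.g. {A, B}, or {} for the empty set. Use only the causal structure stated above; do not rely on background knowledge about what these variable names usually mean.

{Dosage, Severity}

Variables eligible for adjustment (non-descendants of Outcome, excluding Outcome and Treatment): {Adherence, Dosage, Hospital, Severity}.
Backdoor paths from Outcome to Treatment:
  P1: Outcome <- Severity -> Biomarker <- Dosage -> Treatment
  P2: Outcome <- Severity -> Biomarker -> Treatment
  P3: Outcome <- Severity -> Biomarker -> AgeGroup <- Hospital -> Treatment
  P4: Outcome <- Severity -> Adherence -> Treatment
  P5: Outcome <- Dosage -> Biomarker <- Severity -> Adherence -> Treatment
  P6: Outcome <- Dosage -> Biomarker -> Treatment
  P7: Outcome <- Dosage -> Biomarker -> AgeGroup <- Hospital -> Treatment
  P8: Outcome <- Dosage -> Treatment
The empty set is not sufficient: P2 (Outcome <- Severity -> Biomarker -> Treatment) has no collider blocking it and no conditioned non-collider, so it is open.
Try {Dosage, Severity}:
  P1: blocked at fork node Severity ∈ conditioning set.
  P2: blocked at fork node Severity ∈ conditioning set.
  P3: blocked at fork node Severity ∈ conditioning set.
  P4: blocked at fork node Severity ∈ conditioning set.
  P5: blocked at fork node Dosage ∈ conditioning set.
  P6: blocked at fork node Dosage ∈ conditioning set.
  P7: blocked at fork node Dosage ∈ conditioning set.
  P8: blocked at fork node Dosage ∈ conditioning set.
{Dosage, Severity} contains no descendant of Outcome and blocks every backdoor path.
Every element of {Dosage, Severity} is needed (dropping Dosage leaves P6 open; dropping Severity leaves P2 open), so no proper subset is valid.
Among all size-2 subsets of the eligible variables, only {Dosage, Severity} blocks every backdoor path, so it is the unique smallest valid adjustment set.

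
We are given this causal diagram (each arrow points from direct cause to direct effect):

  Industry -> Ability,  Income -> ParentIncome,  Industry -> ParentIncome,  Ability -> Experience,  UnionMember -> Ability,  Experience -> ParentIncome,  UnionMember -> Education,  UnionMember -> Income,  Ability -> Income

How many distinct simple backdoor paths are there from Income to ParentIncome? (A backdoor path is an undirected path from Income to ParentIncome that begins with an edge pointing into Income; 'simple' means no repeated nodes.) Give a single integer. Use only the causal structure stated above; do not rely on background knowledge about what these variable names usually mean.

4

A backdoor path from Income to ParentIncome is any simple undirected path whose first edge points into Income (i.e. leaves Income via a parent).
Parents of Income: {Ability, UnionMember}.
Enumerating:
  P1: Income <- UnionMember -> Ability <- Industry -> ParentIncome
  P2: Income <- UnionMember -> Ability -> Experience -> ParentIncome
  P3: Income <- Ability <- Industry -> ParentIncome
  P4: Income <- Ability -> Experience -> ParentIncome
That exhausts the simple backdoor paths. Count: 4.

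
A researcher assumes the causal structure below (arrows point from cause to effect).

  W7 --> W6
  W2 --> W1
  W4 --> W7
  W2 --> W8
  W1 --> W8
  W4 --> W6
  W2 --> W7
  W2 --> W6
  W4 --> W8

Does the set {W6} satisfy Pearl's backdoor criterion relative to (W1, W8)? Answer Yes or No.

No

Backdoor paths from W1 to W8 (paths whose first edge points into W1):
  P1: W1 <- W2 -> W8
  P2: W1 <- W2 -> W7 <- W4 -> W8
  P3: W1 <- W2 -> W7 -> W6 <- W4 -> W8
  P4: W1 <- W2 -> W6 <- W4 -> W8
  P5: W1 <- W2 -> W6 <- W7 <- W4 -> W8
Condition 1 (no descendant of W1 in the set): holds — descendants of W1 are {W8}; none are in {W6}.
Condition 2 (every backdoor path blocked by {W6}):
  P1: open — no interior node is in the conditioning set.
  P2: open — collider(s) W7 are conditioned on (or have a conditioned descendant) and no non-collider on the path is in the set.
  P3: open — collider(s) W6 are conditioned on (or have a conditioned descendant) and no non-collider on the path is in the set.
  P4: open — collider(s) W6 are conditioned on (or have a conditioned descendant) and no non-collider on the path is in the set.
  P5: open — collider(s) W6 are conditioned on (or have a conditioned descendant) and no non-collider on the path is in the set.
{W6} does not satisfy the backdoor criterion.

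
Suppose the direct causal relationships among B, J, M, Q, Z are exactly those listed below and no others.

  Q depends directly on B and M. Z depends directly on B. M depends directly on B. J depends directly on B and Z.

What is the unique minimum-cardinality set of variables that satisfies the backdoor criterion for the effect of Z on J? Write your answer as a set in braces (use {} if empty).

{B}

Variables eligible for adjustment (non-descendants of Z, excluding Z and J): {B, M, Q}.
Backdoor paths from Z to J:
  P1: Z <- B -> J
The empty set is not sufficient: P1 (Z <- B -> J) has no collider blocking it and no conditioned non-collider, so it is open.
Try {B}:
  P1: blocked at fork node B ∈ conditioning set.
{B} contains no descendant of Z and blocks every backdoor path.
No other singleton works — e.g. {M} leaves P1 open — so {B} is the unique smallest valid adjustment set.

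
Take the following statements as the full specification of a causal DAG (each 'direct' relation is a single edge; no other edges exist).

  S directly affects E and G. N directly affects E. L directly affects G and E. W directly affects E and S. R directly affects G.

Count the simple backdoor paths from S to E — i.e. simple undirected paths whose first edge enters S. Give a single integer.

A backdoor path from S to E is any simple undirected path whose first edge points into S (i.e. leaves S via a parent).
Parents of S: {W}.
Enumerating:
  P1: S <- W -> E
That exhausts the simple backdoor paths. Count: 1.

1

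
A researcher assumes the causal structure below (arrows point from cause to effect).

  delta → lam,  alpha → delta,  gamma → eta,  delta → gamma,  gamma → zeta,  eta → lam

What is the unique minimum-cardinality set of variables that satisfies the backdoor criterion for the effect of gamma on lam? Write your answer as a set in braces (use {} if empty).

{delta}

Variables eligible for adjustment (non-descendants of gamma, excluding gamma and lam): {alpha, delta}.
Backdoor paths from gamma to lam:
  P1: gamma <- delta -> lam
The empty set is not sufficient: P1 (gamma <- delta -> lam) has no collider blocking it and no conditioned non-collider, so it is open.
Try {delta}:
  P1: blocked at fork node delta ∈ conditioning set.
{delta} contains no descendant of gamma and blocks every backdoor path.
No other singleton works — e.g. {alpha} leaves P1 open — so {delta} is the unique smallest valid adjustment set.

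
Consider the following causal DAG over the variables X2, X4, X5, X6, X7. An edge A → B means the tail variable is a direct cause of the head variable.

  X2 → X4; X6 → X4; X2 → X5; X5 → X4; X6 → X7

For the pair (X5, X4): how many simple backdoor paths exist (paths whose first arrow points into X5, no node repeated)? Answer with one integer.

A backdoor path from X5 to X4 is any simple undirected path whose first edge points into X5 (i.e. leaves X5 via a parent).
Parents of X5: {X2}.
Enumerating:
  P1: X5 <- X2 -> X4
That exhausts the simple backdoor paths. Count: 1.

1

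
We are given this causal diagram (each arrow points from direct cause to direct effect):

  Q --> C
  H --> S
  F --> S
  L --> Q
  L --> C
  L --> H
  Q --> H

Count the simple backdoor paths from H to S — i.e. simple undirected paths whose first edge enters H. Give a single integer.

0

A backdoor path from H to S is any simple undirected path whose first edge points into H (i.e. leaves H via a parent).
Parents of H: {L, Q}.
No simple path from any parent of H reaches S without revisiting H, so there are no backdoor paths.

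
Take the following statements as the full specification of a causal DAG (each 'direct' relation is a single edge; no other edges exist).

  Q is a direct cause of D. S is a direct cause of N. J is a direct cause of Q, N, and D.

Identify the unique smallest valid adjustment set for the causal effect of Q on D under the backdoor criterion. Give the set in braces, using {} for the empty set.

Variables eligible for adjustment (non-descendants of Q, excluding Q and D): {J, N, S}.
Backdoor paths from Q to D:
  P1: Q <- J -> D
The empty set is not sufficient: P1 (Q <- J -> D) has no collider blocking it and no conditioned non-collider, so it is open.
Try {J}:
  P1: blocked at fork node J ∈ conditioning set.
{J} contains no descendant of Q and blocks every backdoor path.
No other singleton works — e.g. {S} leaves P1 open — so {J} is the unique smallest valid adjustment set.

{J}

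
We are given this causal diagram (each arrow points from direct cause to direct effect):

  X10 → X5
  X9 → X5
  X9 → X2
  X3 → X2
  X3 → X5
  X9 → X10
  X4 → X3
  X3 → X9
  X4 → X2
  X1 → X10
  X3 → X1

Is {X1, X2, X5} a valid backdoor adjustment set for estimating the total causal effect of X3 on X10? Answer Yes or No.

Backdoor paths from X3 to X10 (paths whose first edge points into X3):
  P1: X3 <- X4 -> X2 <- X9 -> X10
  P2: X3 <- X4 -> X2 <- X9 -> X5 <- X10
Condition 1 (no descendant of X3 in the set): FAILS — X1, X2, and X5 are descendants of X3.
Condition 2 (every backdoor path blocked by {X1, X2, X5}):
  P1: open — collider(s) X2 are conditioned on (or have a conditioned descendant) and no non-collider on the path is in the set.
  P2: open — collider(s) X2, X5 are conditioned on (or have a conditioned descendant) and no non-collider on the path is in the set.
{X1, X2, X5} does not satisfy the backdoor criterion.

No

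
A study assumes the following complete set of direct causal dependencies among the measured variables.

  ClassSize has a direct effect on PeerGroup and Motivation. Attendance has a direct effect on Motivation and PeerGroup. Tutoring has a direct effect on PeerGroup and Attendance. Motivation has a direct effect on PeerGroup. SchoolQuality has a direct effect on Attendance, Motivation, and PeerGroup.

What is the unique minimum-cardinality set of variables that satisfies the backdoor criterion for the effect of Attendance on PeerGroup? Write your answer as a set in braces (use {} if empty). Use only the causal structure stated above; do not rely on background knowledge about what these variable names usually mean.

{SchoolQuality, Tutoring}

Variables eligible for adjustment (non-descendants of Attendance, excluding Attendance and PeerGroup): {ClassSize, SchoolQuality, Tutoring}.
Backdoor paths from Attendance to PeerGroup:
  P1: Attendance <- Tutoring -> PeerGroup
  P2: Attendance <- SchoolQuality -> Motivation <- ClassSize -> PeerGroup
  P3: Attendance <- SchoolQuality -> Motivation -> PeerGroup
  P4: Attendance <- SchoolQuality -> PeerGroup
The empty set is not sufficient: P1 (Attendance <- Tutoring -> PeerGroup) has no collider blocking it and no conditioned non-collider, so it is open.
Try {SchoolQuality, Tutoring}:
  P1: blocked at fork node Tutoring ∈ conditioning set.
  P2: blocked at fork node SchoolQuality ∈ conditioning set.
  P3: blocked at fork node SchoolQuality ∈ conditioning set.
  P4: blocked at fork node SchoolQuality ∈ conditioning set.
{SchoolQuality, Tutoring} contains no descendant of Attendance and blocks every backdoor path.
Every element of {SchoolQuality, Tutoring} is needed (dropping SchoolQuality leaves P3 open; dropping Tutoring leaves P1 open), so no proper subset is valid.
Among all size-2 subsets of the eligible variables, only {SchoolQuality, Tutoring} blocks every backdoor path, so it is the unique smallest valid adjustment set.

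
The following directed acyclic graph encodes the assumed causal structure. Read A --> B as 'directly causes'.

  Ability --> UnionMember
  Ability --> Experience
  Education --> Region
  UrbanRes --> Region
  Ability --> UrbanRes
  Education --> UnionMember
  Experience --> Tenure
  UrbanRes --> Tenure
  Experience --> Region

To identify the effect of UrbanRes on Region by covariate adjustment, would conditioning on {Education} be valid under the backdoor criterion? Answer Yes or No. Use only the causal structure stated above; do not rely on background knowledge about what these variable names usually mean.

No

Backdoor paths from UrbanRes to Region (paths whose first edge points into UrbanRes):
  P1: UrbanRes <- Ability -> Experience -> Region
  P2: UrbanRes <- Ability -> UnionMember <- Education -> Region
Condition 1 (no descendant of UrbanRes in the set): holds — descendants of UrbanRes are {Region, Tenure}; none are in {Education}.
Condition 2 (every backdoor path blocked by {Education}):
  P1: open — no interior node is in the conditioning set.
  P2: blocked at collider UnionMember (neither it nor any descendant is in the conditioning set).
{Education} does not satisfy the backdoor criterion.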